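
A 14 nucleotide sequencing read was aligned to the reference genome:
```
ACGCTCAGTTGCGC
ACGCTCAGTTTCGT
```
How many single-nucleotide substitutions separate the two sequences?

2

The sequences differ at bases 11, 14 (1-based) — 2 in total.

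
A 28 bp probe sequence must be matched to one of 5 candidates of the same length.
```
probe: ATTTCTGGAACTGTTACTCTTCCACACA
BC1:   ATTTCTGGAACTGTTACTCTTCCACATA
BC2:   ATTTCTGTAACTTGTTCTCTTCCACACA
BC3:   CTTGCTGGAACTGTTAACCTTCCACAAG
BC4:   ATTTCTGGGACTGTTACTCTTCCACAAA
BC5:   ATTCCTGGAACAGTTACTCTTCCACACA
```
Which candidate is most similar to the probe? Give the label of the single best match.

Hamming distances to probe — BC1: 1; BC2: 4; BC3: 6; BC4: 2; BC5: 2.
Smallest is BC1 with 1 mismatch.

BC1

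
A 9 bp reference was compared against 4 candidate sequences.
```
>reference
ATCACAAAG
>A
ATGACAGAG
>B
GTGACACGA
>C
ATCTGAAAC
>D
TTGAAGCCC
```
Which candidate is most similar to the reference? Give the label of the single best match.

A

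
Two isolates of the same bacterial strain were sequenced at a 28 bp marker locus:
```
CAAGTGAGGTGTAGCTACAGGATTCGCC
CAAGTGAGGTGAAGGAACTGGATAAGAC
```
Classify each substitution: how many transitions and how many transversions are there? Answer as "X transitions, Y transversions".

Mismatches (1-based):
site 12: T→A (pyrimidine→purine, transversion)
site 15: C→G (pyrimidine→purine, transversion)
site 16: T→A (pyrimidine→purine, transversion)
site 19: A→T (purine→pyrimidine, transversion)
site 24: T→A (pyrimidine→purine, transversion)
site 25: C→A (pyrimidine→purine, transversion)
site 27: C→A (pyrimidine→purine, transversion)

0 transitions, 7 transversions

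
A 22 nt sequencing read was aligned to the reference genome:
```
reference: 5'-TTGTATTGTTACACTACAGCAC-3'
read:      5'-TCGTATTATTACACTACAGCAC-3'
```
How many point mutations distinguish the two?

2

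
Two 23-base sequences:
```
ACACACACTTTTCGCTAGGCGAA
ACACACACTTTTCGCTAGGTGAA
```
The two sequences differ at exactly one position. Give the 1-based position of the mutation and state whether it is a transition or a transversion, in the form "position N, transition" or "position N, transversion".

The sequences differ only at position 20: C→T (pyrimidine→pyrimidine), a transition.

position 20, transition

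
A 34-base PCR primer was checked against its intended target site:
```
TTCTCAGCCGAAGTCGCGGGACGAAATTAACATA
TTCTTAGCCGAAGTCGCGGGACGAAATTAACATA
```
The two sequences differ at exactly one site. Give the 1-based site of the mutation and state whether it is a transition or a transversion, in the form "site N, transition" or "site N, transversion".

Site 5 changes C→T. C is a pyrimidine and T is a pyrimidine, so this is a transition.

site 5, transition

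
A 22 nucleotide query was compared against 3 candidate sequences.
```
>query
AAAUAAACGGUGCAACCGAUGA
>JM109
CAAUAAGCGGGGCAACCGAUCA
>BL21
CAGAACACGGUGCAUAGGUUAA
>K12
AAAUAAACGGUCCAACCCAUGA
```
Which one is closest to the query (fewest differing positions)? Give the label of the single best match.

JM109 differs at 4 positions; BL21 differs at 9 positions; K12 differs at 2 positions. The closest is K12.

K12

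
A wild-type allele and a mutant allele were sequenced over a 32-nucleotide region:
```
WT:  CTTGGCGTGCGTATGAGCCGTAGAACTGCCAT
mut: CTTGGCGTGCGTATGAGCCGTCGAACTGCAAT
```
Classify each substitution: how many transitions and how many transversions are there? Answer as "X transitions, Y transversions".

0 transitions, 2 transversions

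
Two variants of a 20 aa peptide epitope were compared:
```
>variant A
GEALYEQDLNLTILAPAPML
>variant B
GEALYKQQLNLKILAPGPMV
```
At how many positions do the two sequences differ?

5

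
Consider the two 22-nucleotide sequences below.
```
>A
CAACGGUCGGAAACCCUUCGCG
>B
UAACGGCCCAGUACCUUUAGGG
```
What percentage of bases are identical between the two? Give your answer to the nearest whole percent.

59%

9 positions differ (1, 7, 9, 10, 11, 12, 16, 19, 21), so 13 of 22 match: 13/22 = 59.09%.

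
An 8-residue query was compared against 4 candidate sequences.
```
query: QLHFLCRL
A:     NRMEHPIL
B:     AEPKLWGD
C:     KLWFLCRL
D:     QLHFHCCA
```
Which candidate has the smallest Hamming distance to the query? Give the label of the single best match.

C

Hamming distances to query — A: 7; B: 7; C: 2; D: 3.
Smallest is C with 2 mismatches.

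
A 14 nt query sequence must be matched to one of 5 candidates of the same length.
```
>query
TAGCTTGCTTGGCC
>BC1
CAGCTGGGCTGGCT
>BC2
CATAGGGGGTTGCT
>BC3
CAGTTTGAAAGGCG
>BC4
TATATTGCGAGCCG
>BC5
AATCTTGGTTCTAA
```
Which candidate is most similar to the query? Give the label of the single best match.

Hamming distances to query — BC1: 5; BC2: 9; BC3: 6; BC4: 6; BC5: 7.
Smallest is BC1 with 5 mismatches.

BC1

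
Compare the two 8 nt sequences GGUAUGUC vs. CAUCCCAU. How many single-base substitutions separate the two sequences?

7

Mismatches (1-based): base 1: G→C; base 2: G→A; base 4: A→C; base 5: U→C; base 6: G→C; base 7: U→A; base 8: C→U.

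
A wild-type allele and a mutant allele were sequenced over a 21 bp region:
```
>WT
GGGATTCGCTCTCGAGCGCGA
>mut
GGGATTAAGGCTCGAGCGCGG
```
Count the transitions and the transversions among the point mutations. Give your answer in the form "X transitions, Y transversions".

Mismatches (1-based):
position 7: C→A (pyrimidine→purine, transversion)
position 8: G→A (purine→purine, transition)
position 9: C→G (pyrimidine→purine, transversion)
position 10: T→G (pyrimidine→purine, transversion)
position 21: A→G (purine→purine, transition)

2 transitions, 3 transversions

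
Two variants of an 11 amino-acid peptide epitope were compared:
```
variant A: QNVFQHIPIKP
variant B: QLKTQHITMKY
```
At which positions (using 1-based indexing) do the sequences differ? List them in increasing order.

Scanning 1-based: 2: N/L; 3: V/K; 4: F/T; 8: P/T; 9: I/M; 11: P/Y.

2, 3, 4, 8, 9, 11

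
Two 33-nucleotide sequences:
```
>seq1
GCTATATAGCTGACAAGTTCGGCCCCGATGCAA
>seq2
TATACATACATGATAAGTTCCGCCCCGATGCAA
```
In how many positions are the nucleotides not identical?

Mismatches (1-based): position 1: G→T; position 2: C→A; position 5: T→C; position 9: G→C; position 10: C→A; position 14: C→T; position 21: G→C.

7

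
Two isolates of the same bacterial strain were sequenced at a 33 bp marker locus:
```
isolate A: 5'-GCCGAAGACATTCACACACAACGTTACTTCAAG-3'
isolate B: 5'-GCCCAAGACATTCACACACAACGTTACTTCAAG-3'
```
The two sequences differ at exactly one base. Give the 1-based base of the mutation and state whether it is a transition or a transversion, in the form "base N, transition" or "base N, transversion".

The sequences differ only at base 4: G→C (purine→pyrimidine), a transversion.

base 4, transversion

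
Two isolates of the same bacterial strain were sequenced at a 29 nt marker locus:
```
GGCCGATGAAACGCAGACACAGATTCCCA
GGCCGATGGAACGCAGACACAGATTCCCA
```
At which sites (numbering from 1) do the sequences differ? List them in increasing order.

9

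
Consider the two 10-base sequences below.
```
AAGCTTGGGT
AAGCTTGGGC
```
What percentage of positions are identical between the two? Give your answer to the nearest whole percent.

1 position differs (10), so 9 of 10 match: 9/10 = 90%.

90%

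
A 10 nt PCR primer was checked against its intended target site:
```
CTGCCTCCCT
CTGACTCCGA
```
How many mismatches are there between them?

3

Mismatches (1-based): site 4: C→A; site 9: C→G; site 10: T→A.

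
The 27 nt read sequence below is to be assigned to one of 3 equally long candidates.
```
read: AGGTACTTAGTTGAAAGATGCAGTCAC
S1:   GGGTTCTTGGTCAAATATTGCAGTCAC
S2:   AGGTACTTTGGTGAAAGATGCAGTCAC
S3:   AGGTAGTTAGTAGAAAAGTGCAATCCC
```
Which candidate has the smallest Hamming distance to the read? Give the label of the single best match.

Hamming distances to read — S1: 8; S2: 2; S3: 6.
Smallest is S2 with 2 mismatches.

S2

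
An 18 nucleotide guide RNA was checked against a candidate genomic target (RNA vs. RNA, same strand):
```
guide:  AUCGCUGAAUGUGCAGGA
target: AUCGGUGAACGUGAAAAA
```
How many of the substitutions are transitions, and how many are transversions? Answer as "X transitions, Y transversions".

Mismatches (1-based):
site 5: C→G (pyrimidine→purine, transversion)
site 10: U→C (pyrimidine→pyrimidine, transition)
site 14: C→A (pyrimidine→purine, transversion)
site 16: G→A (purine→purine, transition)
site 17: G→A (purine→purine, transition)

3 transitions, 2 transversions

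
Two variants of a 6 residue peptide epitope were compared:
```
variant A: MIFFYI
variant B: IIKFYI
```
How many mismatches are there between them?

The sequences differ at positions 1, 3 (1-based) — 2 in total.

2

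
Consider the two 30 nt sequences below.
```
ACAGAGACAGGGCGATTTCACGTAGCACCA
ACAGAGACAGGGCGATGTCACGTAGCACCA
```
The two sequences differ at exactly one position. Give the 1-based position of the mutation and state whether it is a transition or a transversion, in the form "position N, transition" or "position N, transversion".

The sequences differ only at position 17: T→G (pyrimidine→purine), a transversion.

position 17, transversion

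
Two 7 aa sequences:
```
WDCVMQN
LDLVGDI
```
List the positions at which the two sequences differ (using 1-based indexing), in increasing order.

1, 3, 5, 6, 7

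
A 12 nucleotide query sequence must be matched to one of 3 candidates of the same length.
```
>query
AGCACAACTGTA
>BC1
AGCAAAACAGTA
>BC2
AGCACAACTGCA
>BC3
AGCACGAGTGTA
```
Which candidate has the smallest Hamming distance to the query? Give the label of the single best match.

BC1 differs at 2 sites; BC2 differs at 1 site; BC3 differs at 2 sites. The closest is BC2.

BC2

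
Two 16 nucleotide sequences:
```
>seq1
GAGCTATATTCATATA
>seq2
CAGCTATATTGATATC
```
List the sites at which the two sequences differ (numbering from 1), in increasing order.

1, 11, 16

Scanning 1-based: 1: G/C; 11: C/G; 16: A/C.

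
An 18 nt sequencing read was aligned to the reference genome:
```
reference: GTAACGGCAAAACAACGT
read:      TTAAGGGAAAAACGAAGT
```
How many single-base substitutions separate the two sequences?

The sequences differ at sites 1, 5, 8, 14, 16 (1-based) — 5 in total.

5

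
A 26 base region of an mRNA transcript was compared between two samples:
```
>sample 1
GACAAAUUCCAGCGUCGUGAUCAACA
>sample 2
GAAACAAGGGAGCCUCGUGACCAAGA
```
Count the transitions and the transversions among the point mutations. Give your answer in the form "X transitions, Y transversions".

1 transition, 8 transversions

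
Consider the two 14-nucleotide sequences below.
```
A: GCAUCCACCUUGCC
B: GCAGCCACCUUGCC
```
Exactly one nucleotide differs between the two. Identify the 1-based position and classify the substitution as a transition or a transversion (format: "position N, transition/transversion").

The sequences differ only at position 4: U→G (pyrimidine→purine), a transversion.

position 4, transversion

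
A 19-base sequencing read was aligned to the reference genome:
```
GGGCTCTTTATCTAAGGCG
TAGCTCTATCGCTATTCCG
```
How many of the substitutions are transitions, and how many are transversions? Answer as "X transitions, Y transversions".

1 transition, 7 transversions

Transitions (purine↔purine or pyrimidine↔pyrimidine): 2 G→A.
Transversions (purine↔pyrimidine): 1 G→T, 8 T→A, 10 A→C, 11 T→G, 15 A→T, 16 G→T, 17 G→C.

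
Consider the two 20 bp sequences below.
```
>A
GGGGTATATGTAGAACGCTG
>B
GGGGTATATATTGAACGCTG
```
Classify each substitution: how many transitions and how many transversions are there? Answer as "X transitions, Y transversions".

1 transition, 1 transversion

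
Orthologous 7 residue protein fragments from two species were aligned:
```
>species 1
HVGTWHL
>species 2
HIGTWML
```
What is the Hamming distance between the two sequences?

Mismatches (1-based): residue 2: V→I; residue 6: H→M.

2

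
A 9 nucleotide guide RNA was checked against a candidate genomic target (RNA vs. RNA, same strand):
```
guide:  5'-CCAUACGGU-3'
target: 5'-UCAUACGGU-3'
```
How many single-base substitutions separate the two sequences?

1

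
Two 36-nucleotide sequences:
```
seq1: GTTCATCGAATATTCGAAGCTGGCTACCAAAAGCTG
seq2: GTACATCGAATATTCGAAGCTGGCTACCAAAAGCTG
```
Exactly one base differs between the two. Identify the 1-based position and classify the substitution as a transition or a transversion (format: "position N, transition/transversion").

position 3, transversion

Position 3 changes T→A. T is a pyrimidine and A is a purine, so this is a transversion.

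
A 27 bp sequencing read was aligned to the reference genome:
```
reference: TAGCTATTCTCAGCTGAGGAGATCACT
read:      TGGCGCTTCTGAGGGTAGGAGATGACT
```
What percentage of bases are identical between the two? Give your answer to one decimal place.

70.4%

Mismatches at positions 2, 5, 6, 11, 14, 15, 16, 24 (1-based): 8 of 27.
Identical positions: 19/27 = 70.37% → 70.4%.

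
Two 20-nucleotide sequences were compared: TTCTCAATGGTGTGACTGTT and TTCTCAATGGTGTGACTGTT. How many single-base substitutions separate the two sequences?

0

The two sequences are identical at every position.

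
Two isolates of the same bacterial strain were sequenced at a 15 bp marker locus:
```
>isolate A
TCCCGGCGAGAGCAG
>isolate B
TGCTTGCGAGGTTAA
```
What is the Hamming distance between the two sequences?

7

Comparing position by position, 7 sites differ: 2 (C/G), 4 (C/T), 5 (G/T), 11 (A/G), 12 (G/T), 13 (C/T), 15 (G/A).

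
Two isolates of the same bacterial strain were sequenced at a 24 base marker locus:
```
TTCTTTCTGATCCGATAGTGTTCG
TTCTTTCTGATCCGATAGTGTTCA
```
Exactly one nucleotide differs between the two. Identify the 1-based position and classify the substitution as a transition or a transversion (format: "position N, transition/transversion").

position 24, transition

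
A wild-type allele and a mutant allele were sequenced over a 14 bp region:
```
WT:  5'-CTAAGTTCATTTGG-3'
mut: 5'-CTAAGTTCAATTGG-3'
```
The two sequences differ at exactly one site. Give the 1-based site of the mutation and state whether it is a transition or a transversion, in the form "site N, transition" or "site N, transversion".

site 10, transversion

The sequences differ only at site 10: T→A (pyrimidine→purine), a transversion.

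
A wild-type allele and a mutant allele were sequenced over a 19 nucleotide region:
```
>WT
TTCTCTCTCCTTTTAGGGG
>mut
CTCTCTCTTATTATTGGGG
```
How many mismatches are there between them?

5

Comparing position by position, 5 bases differ: 1 (T/C), 9 (C/T), 10 (C/A), 13 (T/A), 15 (A/T).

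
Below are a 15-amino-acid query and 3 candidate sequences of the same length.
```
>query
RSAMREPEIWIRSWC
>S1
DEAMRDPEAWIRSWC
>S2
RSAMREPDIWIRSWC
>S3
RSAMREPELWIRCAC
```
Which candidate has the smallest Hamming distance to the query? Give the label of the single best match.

S2

S1 differs at 4 positions; S2 differs at 1 position; S3 differs at 3 positions. The closest is S2.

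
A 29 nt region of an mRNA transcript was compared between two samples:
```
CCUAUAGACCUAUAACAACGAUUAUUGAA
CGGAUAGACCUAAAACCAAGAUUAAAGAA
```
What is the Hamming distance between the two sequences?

Comparing position by position, 7 sites differ: 2 (C/G), 3 (U/G), 13 (U/A), 17 (A/C), 19 (C/A), 25 (U/A), 26 (U/A).

7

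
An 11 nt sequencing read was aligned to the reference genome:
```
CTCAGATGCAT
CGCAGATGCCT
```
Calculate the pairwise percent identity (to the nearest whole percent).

2 positions differ (2, 10), so 9 of 11 match: 9/11 = 81.82%.

82%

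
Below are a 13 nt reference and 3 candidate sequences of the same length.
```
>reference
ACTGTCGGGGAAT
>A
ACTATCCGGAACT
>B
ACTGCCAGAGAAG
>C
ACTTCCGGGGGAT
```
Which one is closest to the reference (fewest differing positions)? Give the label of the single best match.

C

A differs at 4 positions; B differs at 4 positions; C differs at 3 positions. The closest is C.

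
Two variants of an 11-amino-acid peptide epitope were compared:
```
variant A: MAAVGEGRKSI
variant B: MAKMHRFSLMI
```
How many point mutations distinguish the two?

Comparing position by position, 8 positions differ: 3 (A/K), 4 (V/M), 5 (G/H), 6 (E/R), 7 (G/F), 8 (R/S), 9 (K/L), 10 (S/M).

8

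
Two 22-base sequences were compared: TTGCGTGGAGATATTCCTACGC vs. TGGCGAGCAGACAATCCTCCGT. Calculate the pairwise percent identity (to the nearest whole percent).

68%

Mismatches at positions 2, 6, 8, 12, 14, 19, 22 (1-based): 7 of 22.
Identical positions: 15/22 = 68.18% → 68%.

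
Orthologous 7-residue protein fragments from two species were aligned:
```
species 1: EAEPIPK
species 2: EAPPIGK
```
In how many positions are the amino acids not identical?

2

The sequences differ at positions 3, 6 (1-based) — 2 in total.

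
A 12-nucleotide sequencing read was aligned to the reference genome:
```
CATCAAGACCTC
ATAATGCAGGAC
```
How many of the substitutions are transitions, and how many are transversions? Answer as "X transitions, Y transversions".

1 transition, 9 transversions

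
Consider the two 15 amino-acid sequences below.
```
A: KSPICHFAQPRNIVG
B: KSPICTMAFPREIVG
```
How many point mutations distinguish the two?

4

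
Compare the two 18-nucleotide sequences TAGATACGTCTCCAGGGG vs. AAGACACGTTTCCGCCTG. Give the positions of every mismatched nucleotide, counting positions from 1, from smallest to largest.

Differences at position 1 (T→A), position 5 (T→C), position 10 (C→T), position 14 (A→G), position 15 (G→C), position 16 (G→C), position 17 (G→T).

1, 5, 10, 14, 15, 16, 17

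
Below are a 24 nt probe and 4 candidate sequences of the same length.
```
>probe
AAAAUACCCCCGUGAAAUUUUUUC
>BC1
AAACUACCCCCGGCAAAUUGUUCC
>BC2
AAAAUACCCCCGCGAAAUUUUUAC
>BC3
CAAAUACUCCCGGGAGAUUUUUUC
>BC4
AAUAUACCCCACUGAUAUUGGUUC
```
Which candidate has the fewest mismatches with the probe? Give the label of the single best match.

BC2

Hamming distances to probe — BC1: 5; BC2: 2; BC3: 4; BC4: 6.
Smallest is BC2 with 2 mismatches.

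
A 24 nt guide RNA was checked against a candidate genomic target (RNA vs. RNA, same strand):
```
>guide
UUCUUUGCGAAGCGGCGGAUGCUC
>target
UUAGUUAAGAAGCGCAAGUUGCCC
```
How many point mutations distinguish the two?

9

Comparing position by position, 9 positions differ: 3 (C/A), 4 (U/G), 7 (G/A), 8 (C/A), 15 (G/C), 16 (C/A), 17 (G/A), 19 (A/U), 23 (U/C).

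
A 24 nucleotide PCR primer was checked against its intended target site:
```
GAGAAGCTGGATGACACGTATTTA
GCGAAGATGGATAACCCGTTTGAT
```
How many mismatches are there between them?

The sequences differ at bases 2, 7, 13, 16, 20, 22, 23, 24 (1-based) — 8 in total.

8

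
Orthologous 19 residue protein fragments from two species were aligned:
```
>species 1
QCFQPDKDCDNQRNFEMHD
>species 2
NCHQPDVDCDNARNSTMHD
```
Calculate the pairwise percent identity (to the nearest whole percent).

6 positions differ (1, 3, 7, 12, 15, 16), so 13 of 19 match: 13/19 = 68.42%.

68%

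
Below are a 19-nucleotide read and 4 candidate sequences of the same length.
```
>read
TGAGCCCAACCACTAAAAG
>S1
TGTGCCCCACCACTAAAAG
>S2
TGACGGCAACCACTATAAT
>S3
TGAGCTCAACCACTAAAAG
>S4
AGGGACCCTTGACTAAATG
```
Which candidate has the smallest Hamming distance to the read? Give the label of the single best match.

Hamming distances to read — S1: 2; S2: 5; S3: 1; S4: 8.
Smallest is S3 with 1 mismatch.

S3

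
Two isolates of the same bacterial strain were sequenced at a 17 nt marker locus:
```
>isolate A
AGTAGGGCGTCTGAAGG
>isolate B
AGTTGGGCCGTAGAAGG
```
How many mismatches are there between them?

Mismatches (1-based): position 4: A→T; position 9: G→C; position 10: T→G; position 11: C→T; position 12: T→A.

5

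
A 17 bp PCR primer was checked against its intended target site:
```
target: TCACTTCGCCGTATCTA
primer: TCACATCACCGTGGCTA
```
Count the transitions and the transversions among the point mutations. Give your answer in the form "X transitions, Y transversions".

2 transitions, 2 transversions

Transitions (purine↔purine or pyrimidine↔pyrimidine): 8 G→A, 13 A→G.
Transversions (purine↔pyrimidine): 5 T→A, 14 T→G.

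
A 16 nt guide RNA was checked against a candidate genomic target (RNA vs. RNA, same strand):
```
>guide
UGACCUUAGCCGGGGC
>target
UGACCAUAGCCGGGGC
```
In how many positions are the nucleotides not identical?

The sequences differ at positions 6 (1-based) — 1 in total.

1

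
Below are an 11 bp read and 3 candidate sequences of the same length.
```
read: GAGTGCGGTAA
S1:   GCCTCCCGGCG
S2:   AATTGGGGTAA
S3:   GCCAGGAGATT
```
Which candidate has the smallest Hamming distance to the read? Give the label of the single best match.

S2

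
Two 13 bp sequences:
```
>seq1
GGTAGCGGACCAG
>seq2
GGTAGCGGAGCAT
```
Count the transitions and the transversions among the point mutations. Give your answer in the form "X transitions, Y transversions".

0 transitions, 2 transversions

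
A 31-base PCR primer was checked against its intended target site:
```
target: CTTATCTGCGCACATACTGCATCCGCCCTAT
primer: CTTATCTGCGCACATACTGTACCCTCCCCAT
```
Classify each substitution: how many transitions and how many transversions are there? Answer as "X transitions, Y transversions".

Transitions (purine↔purine or pyrimidine↔pyrimidine): 20 C→T, 22 T→C, 29 T→C.
Transversions (purine↔pyrimidine): 25 G→T.

3 transitions, 1 transversion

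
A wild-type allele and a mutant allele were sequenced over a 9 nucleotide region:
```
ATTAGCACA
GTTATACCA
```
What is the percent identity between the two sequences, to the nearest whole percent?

56%

Mismatches at positions 1, 5, 6, 7 (1-based): 4 of 9.
Identical positions: 5/9 = 55.56% → 56%.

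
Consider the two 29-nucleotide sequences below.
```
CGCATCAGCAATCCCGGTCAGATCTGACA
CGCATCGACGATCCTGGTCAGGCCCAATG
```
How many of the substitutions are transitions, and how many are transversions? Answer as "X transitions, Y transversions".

Mismatches (1-based):
position 7: A→G (purine→purine, transition)
position 8: G→A (purine→purine, transition)
position 10: A→G (purine→purine, transition)
position 15: C→T (pyrimidine→pyrimidine, transition)
position 22: A→G (purine→purine, transition)
position 23: T→C (pyrimidine→pyrimidine, transition)
position 25: T→C (pyrimidine→pyrimidine, transition)
position 26: G→A (purine→purine, transition)
position 28: C→T (pyrimidine→pyrimidine, transition)
position 29: A→G (purine→purine, transition)

10 transitions, 0 transversions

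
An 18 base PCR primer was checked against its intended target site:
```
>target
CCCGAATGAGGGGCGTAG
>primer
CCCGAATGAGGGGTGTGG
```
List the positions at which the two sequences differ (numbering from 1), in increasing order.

14, 17

Differences at position 14 (C→T), position 17 (A→G).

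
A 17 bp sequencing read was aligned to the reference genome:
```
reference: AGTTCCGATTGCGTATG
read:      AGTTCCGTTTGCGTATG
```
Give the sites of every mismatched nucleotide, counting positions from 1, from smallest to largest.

Differences at site 8 (A→T).

8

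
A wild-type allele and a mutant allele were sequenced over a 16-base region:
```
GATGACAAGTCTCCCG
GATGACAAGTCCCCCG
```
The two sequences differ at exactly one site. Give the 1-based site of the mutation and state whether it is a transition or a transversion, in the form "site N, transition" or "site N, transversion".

Site 12 changes T→C. T is a pyrimidine and C is a pyrimidine, so this is a transition.

site 12, transition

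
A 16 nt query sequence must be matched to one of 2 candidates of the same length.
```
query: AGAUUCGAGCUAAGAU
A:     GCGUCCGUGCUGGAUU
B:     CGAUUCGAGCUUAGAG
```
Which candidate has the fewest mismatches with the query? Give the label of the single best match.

B

A differs at 9 positions; B differs at 3 positions. The closest is B.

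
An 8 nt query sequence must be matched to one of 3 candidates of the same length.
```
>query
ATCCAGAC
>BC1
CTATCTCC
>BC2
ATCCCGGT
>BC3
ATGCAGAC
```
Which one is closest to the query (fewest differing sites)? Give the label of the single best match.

BC3

Hamming distances to query — BC1: 6; BC2: 3; BC3: 1.
Smallest is BC3 with 1 mismatch.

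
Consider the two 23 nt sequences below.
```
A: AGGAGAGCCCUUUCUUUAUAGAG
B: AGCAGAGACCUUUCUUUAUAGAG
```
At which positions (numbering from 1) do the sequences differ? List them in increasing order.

3, 8

Scanning 1-based: 3: G/C; 8: C/A.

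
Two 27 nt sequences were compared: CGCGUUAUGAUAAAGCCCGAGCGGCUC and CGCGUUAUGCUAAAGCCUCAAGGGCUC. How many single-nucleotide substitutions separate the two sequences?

5

Comparing position by position, 5 sites differ: 10 (A/C), 18 (C/U), 19 (G/C), 21 (G/A), 22 (C/G).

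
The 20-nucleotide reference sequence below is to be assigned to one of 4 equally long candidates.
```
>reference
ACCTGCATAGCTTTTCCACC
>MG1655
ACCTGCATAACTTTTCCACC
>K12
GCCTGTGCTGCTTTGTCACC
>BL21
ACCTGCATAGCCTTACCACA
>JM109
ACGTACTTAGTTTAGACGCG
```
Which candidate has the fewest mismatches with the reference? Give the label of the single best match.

MG1655

MG1655 differs at 1 site; K12 differs at 7 sites; BL21 differs at 3 sites; JM109 differs at 9 sites. The closest is MG1655.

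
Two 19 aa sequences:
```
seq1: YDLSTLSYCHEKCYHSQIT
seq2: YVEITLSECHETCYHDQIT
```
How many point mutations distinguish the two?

Mismatches (1-based): residue 2: D→V; residue 3: L→E; residue 4: S→I; residue 8: Y→E; residue 12: K→T; residue 16: S→D.

6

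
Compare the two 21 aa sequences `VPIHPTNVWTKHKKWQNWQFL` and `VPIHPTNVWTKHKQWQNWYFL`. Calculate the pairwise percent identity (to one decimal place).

90.5%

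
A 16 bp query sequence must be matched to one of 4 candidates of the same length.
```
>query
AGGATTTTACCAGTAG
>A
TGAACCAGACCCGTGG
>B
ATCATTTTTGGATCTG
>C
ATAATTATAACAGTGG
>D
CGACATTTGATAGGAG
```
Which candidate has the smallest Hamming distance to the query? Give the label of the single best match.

C

Hamming distances to query — A: 8; B: 8; C: 5; D: 8.
Smallest is C with 5 mismatches.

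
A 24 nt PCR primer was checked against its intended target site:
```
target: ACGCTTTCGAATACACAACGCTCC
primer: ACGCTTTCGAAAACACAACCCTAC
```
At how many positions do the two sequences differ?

3

Mismatches (1-based): position 12: T→A; position 20: G→C; position 23: C→A.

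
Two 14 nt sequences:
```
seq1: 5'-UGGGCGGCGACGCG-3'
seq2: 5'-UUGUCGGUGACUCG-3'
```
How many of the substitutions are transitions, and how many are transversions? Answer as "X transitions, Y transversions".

Mismatches (1-based):
base 2: G→U (purine→pyrimidine, transversion)
base 4: G→U (purine→pyrimidine, transversion)
base 8: C→U (pyrimidine→pyrimidine, transition)
base 12: G→U (purine→pyrimidine, transversion)

1 transition, 3 transversions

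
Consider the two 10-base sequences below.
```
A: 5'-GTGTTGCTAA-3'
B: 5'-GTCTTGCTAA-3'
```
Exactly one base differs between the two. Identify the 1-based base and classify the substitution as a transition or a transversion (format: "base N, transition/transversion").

base 3, transversion

The sequences differ only at base 3: G→C (purine→pyrimidine), a transversion.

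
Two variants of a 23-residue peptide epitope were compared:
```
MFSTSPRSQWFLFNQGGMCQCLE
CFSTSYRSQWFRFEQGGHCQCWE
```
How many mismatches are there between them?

The sequences differ at residues 1, 6, 12, 14, 18, 22 (1-based) — 6 in total.

6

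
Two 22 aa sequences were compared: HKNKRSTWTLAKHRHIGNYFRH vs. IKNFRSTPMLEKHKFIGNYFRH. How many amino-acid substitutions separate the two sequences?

Comparing position by position, 7 residues differ: 1 (H/I), 4 (K/F), 8 (W/P), 9 (T/M), 11 (A/E), 14 (R/K), 15 (H/F).

7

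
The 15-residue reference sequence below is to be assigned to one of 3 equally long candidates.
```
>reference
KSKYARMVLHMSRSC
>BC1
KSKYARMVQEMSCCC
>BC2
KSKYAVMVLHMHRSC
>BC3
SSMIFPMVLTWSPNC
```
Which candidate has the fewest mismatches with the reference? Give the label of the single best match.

Hamming distances to reference — BC1: 4; BC2: 2; BC3: 9.
Smallest is BC2 with 2 mismatches.

BC2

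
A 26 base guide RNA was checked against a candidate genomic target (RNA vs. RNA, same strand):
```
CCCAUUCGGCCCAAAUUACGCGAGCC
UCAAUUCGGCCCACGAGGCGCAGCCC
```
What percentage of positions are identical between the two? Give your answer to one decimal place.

10 positions differ (1, 3, 14, 15, 16, 17, 18, 22, 23, 24), so 16 of 26 match: 16/26 = 61.54%.

61.5%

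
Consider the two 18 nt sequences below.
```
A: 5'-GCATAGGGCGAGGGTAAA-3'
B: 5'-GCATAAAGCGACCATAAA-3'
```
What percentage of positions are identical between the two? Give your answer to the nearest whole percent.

Mismatches at positions 6, 7, 12, 13, 14 (1-based): 5 of 18.
Identical positions: 13/18 = 72.22% → 72%.

72%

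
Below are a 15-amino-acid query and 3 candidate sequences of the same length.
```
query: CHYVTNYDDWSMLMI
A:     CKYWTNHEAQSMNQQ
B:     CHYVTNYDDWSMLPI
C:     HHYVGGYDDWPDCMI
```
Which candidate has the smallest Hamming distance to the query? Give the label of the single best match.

Hamming distances to query — A: 9; B: 1; C: 6.
Smallest is B with 1 mismatch.

B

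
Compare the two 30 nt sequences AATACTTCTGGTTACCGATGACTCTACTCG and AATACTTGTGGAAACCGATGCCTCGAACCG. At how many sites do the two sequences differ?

Mismatches (1-based): site 8: C→G; site 12: T→A; site 13: T→A; site 21: A→C; site 25: T→G; site 27: C→A; site 28: T→C.

7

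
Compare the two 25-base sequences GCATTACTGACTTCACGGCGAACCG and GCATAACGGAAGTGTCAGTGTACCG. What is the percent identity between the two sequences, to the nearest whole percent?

64%

9 positions differ (5, 8, 11, 12, 14, 15, 17, 19, 21), so 16 of 25 match: 16/25 = 64%.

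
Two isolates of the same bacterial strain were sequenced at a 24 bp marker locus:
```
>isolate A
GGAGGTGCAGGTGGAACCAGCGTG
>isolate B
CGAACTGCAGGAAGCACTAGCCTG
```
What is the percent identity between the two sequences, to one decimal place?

66.7%

8 positions differ (1, 4, 5, 12, 13, 15, 18, 22), so 16 of 24 match: 16/24 = 66.67%.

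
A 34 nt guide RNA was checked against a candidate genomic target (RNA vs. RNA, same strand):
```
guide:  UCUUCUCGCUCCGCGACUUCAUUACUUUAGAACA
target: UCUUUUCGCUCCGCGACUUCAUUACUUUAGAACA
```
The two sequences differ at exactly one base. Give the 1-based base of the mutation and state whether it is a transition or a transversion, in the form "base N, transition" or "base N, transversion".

Base 5 changes C→U. C is a pyrimidine and U is a pyrimidine, so this is a transition.

base 5, transition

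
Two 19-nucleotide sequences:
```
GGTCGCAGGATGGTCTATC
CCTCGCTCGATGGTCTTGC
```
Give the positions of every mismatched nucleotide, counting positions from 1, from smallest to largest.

1, 2, 7, 8, 17, 18

Differences at position 1 (G→C), position 2 (G→C), position 7 (A→T), position 8 (G→C), position 17 (A→T), position 18 (T→G).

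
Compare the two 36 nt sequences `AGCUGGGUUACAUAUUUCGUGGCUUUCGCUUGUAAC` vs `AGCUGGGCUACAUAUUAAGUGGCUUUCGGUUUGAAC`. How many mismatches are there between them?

6

The sequences differ at sites 8, 17, 18, 29, 32, 33 (1-based) — 6 in total.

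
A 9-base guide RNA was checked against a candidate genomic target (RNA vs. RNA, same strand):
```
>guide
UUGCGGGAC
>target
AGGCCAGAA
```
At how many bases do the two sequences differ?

5

The sequences differ at bases 1, 2, 5, 6, 9 (1-based) — 5 in total.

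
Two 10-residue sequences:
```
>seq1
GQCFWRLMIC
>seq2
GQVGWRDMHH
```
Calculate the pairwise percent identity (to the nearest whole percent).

5 positions differ (3, 4, 7, 9, 10), so 5 of 10 match: 5/10 = 50%.

50%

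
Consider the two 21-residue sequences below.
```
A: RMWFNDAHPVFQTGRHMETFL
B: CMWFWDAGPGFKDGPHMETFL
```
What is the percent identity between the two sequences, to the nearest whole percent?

67%

7 positions differ (1, 5, 8, 10, 12, 13, 15), so 14 of 21 match: 14/21 = 66.67%.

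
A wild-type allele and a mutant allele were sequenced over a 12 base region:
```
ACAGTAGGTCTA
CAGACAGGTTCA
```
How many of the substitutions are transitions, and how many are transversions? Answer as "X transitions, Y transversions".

5 transitions, 2 transversions

Mismatches (1-based):
position 1: A→C (purine→pyrimidine, transversion)
position 2: C→A (pyrimidine→purine, transversion)
position 3: A→G (purine→purine, transition)
position 4: G→A (purine→purine, transition)
position 5: T→C (pyrimidine→pyrimidine, transition)
position 10: C→T (pyrimidine→pyrimidine, transition)
position 11: T→C (pyrimidine→pyrimidine, transition)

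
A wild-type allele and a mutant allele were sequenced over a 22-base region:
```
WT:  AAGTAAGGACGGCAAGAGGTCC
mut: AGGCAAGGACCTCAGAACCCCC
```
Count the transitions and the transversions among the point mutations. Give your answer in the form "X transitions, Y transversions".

5 transitions, 4 transversions

Transitions (purine↔purine or pyrimidine↔pyrimidine): 2 A→G, 4 T→C, 15 A→G, 16 G→A, 20 T→C.
Transversions (purine↔pyrimidine): 11 G→C, 12 G→T, 18 G→C, 19 G→C.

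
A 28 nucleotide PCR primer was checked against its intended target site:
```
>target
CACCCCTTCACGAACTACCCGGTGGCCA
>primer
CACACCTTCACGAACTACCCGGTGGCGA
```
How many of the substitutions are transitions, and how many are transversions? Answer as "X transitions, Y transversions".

0 transitions, 2 transversions

Mismatches (1-based):
base 4: C→A (pyrimidine→purine, transversion)
base 27: C→G (pyrimidine→purine, transversion)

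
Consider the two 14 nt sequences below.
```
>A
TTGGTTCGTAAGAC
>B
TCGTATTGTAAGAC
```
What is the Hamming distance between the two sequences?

The sequences differ at sites 2, 4, 5, 7 (1-based) — 4 in total.

4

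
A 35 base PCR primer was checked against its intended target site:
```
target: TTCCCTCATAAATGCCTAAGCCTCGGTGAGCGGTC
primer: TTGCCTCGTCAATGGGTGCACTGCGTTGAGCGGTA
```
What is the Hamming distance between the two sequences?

12

Comparing position by position, 12 positions differ: 3 (C/G), 8 (A/G), 10 (A/C), 15 (C/G), 16 (C/G), 18 (A/G), 19 (A/C), 20 (G/A), 22 (C/T), 23 (T/G), 26 (G/T), 35 (C/A).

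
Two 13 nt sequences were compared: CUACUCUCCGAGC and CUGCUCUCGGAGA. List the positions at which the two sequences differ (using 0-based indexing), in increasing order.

Scanning 0-based: 2: A/G; 8: C/G; 12: C/A.

2, 8, 12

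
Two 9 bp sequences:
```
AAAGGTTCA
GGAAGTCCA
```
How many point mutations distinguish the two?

The sequences differ at positions 1, 2, 4, 7 (1-based) — 4 in total.

4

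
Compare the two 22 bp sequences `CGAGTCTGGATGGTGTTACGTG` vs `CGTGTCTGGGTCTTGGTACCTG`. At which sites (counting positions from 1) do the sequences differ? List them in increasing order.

Differences at site 3 (A→T), site 10 (A→G), site 12 (G→C), site 13 (G→T), site 16 (T→G), site 20 (G→C).

3, 10, 12, 13, 16, 20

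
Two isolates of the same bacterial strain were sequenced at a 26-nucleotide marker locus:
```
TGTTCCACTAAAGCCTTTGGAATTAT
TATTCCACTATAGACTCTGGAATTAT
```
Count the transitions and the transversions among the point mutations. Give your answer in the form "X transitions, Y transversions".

2 transitions, 2 transversions

Mismatches (1-based):
base 2: G→A (purine→purine, transition)
base 11: A→T (purine→pyrimidine, transversion)
base 14: C→A (pyrimidine→purine, transversion)
base 17: T→C (pyrimidine→pyrimidine, transition)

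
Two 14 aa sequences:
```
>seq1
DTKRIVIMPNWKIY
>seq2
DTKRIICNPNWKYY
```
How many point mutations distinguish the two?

Comparing position by position, 4 positions differ: 6 (V/I), 7 (I/C), 8 (M/N), 13 (I/Y).

4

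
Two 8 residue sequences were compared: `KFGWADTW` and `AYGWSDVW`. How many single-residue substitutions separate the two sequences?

4

The sequences differ at residues 1, 2, 5, 7 (1-based) — 4 in total.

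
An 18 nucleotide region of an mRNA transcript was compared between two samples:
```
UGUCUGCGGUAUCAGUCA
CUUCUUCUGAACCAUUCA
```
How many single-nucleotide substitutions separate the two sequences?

7

The sequences differ at sites 1, 2, 6, 8, 10, 12, 15 (1-based) — 7 in total.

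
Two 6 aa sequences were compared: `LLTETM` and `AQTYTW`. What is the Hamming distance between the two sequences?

4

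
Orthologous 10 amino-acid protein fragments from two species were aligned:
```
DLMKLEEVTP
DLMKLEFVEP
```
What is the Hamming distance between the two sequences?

Comparing position by position, 2 residues differ: 7 (E/F), 9 (T/E).

2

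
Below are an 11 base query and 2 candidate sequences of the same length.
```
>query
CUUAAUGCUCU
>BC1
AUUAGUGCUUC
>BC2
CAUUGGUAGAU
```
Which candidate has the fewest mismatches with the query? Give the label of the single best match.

BC1 differs at 4 positions; BC2 differs at 8 positions. The closest is BC1.

BC1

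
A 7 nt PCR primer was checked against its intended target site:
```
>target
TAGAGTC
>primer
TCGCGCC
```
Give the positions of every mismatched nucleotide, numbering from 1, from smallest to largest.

2, 4, 6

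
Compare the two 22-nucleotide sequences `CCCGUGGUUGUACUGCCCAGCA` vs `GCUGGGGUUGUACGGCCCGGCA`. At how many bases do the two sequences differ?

Comparing position by position, 5 bases differ: 1 (C/G), 3 (C/U), 5 (U/G), 14 (U/G), 19 (A/G).

5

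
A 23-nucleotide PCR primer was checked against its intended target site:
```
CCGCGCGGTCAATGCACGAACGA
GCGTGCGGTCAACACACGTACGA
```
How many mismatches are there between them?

5

The sequences differ at sites 1, 4, 13, 14, 19 (1-based) — 5 in total.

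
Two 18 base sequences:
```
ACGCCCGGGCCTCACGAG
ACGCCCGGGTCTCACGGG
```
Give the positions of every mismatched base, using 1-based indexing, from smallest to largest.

Differences at position 10 (C→T), position 17 (A→G).

10, 17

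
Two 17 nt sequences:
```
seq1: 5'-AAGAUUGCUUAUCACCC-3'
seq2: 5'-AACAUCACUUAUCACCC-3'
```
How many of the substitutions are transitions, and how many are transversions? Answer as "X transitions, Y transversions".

Mismatches (1-based):
base 3: G→C (purine→pyrimidine, transversion)
base 6: U→C (pyrimidine→pyrimidine, transition)
base 7: G→A (purine→purine, transition)

2 transitions, 1 transversion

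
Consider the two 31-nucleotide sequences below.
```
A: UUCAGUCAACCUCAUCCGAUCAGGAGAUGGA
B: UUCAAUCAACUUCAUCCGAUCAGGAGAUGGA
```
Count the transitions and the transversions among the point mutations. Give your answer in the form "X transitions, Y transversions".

Transitions (purine↔purine or pyrimidine↔pyrimidine): 5 G→A, 11 C→U.
Transversions (purine↔pyrimidine): none.

2 transitions, 0 transversions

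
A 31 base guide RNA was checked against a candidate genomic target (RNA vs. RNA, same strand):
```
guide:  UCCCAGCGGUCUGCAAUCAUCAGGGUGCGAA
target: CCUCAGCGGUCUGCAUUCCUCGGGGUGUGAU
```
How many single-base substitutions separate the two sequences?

The sequences differ at positions 1, 3, 16, 19, 22, 28, 31 (1-based) — 7 in total.

7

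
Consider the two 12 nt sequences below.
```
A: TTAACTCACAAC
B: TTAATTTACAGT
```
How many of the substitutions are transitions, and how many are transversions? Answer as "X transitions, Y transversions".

4 transitions, 0 transversions

Mismatches (1-based):
position 5: C→T (pyrimidine→pyrimidine, transition)
position 7: C→T (pyrimidine→pyrimidine, transition)
position 11: A→G (purine→purine, transition)
position 12: C→T (pyrimidine→pyrimidine, transition)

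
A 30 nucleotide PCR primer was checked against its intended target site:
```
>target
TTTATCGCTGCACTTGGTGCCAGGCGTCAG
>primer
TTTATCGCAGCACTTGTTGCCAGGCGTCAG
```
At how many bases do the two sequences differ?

2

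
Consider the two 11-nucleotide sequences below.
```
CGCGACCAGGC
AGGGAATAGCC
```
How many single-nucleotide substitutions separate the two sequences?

The sequences differ at sites 1, 3, 6, 7, 10 (1-based) — 5 in total.

5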